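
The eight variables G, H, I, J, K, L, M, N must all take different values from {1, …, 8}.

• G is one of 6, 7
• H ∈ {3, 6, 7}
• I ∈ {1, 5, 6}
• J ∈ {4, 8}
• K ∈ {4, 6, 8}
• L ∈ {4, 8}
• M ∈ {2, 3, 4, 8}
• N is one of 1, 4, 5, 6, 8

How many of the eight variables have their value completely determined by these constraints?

Among the 8 variables, 2 fits only M (and all 8 values in {1, 2, 3, 4, 5, 6, 7, 8} must be used), so M = 2.
Among the 7 still-open variables, 3 fits only H (and all 7 values in {1, 3, 4, 5, 6, 7, 8} must be used), so H = 3.
The 6 still-open variables draw from only 6 values {1, 4, 5, 6, 7, 8}, so each is used; only G can be 7, hence G = 7.
J and L between them cover only {4, 8} — a naked pair. Remove those values from K, N.
That leaves K = 6. Strike 6 from I, N.
Determined: G=7, H=3, K=6, M=2. The other variables each still have more than one consistent value. That makes 4.

4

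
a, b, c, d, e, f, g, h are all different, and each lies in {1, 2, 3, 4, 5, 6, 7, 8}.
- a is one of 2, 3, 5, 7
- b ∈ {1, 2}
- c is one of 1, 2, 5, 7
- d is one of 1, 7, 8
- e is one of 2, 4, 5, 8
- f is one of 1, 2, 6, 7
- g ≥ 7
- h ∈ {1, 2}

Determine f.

Among the 8 variables, 3 fits only a (and all 8 values in {1, 2, 3, 4, 5, 6, 7, 8} must be used), so a = 3.
The 7 still-open variables together cover exactly {1, 2, 4, 5, 6, 7, 8} — 7 values for 7 variables — and 4 appears only in e's list, so e = 4.
The 6 still-open variables together cover exactly {1, 2, 5, 6, 7, 8} — 6 values for 6 variables — and 5 appears only in c's list, so c = 5.
Among the 5 still-open variables, 6 fits only f (and all 5 values in {1, 2, 6, 7, 8} must be used), so f = 6.

6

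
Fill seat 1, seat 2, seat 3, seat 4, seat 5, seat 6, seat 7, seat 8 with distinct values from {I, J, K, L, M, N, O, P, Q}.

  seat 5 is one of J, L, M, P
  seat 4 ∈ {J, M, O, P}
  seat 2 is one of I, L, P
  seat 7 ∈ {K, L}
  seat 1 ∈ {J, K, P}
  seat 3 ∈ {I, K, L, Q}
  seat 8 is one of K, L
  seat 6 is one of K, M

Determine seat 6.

The 8 variables draw from only 8 values {I, J, K, L, M, O, P, Q}, so each is used; only seat 4 can be O, hence seat 4 = O.
Among the 7 still-open variables, Q fits only seat 3 (and all 7 values in {I, J, K, L, M, P, Q} must be used), so seat 3 = Q.
The 6 still-open variables together cover exactly {I, J, K, L, M, P} — 6 values for 6 variables — and I appears only in seat 2's list, so seat 2 = I.
seat 7 and seat 8 between them cover only {K, L} — a naked pair. Remove those values from seat 1, seat 5, seat 6.
So seat 6 = M.

M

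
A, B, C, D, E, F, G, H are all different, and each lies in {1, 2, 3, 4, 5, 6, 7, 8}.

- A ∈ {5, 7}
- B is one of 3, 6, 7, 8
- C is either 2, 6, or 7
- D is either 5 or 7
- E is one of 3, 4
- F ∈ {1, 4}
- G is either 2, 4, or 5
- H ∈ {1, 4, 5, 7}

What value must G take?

2

Among the 8 variables, 8 fits only B (and all 8 values in {1, 2, 3, 4, 5, 6, 7, 8} must be used), so B = 8.
The 7 still-open variables draw from only 7 values {1, 2, 3, 4, 5, 6, 7}, so each is used; only E can be 3, hence E = 3.
The 6 still-open variables together cover exactly {1, 2, 4, 5, 6, 7} — 6 values for 6 variables — and 6 appears only in C's list, so C = 6.
The 5 still-open variables draw from only 5 values {1, 2, 4, 5, 7}, so each is used; only G can be 2, hence G = 2.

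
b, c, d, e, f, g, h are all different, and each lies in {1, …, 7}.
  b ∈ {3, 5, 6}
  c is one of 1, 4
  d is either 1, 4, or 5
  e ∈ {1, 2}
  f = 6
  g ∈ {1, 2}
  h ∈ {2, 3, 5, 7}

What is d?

f has just one choice, so f = 6. So b can't be 6.
The 6 still-open variables together cover exactly {1, 2, 3, 4, 5, 7} — 6 values for 6 variables — and 7 appears only in h's list, so h = 7.
Among the 5 still-open variables, 3 fits only b (and all 5 values in {1, 2, 3, 4, 5} must be used), so b = 3.
The 4 still-open variables draw from only 4 values {1, 2, 4, 5}, so each is used; only d can be 5, hence d = 5.

5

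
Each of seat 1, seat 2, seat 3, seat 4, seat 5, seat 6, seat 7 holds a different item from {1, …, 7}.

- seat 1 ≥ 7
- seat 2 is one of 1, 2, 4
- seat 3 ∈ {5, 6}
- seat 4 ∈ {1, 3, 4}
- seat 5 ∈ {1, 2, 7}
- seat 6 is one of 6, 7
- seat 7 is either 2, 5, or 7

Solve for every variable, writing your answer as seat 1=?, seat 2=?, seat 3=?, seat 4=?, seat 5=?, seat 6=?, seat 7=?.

seat 1=7, seat 2=4, seat 3=5, seat 4=3, seat 5=1, seat 6=6, seat 7=2

seat 1 must be 7 (only option left). Eliminate 7 elsewhere: seat 5, seat 6, seat 7.
seat 6 must be 6 (only option left). Strike 6 from seat 3.
That leaves seat 3 = 5. Strike 5 from seat 7.
seat 7 has just one choice, so seat 7 = 2. Strike 2 from seat 2, seat 5.
That leaves seat 5 = 1. So seat 2, seat 4 can't be 1.
seat 2's domain is down to {4}, so seat 2 = 4. Strike 4 from seat 4.
seat 4 has just one choice, so seat 4 = 3.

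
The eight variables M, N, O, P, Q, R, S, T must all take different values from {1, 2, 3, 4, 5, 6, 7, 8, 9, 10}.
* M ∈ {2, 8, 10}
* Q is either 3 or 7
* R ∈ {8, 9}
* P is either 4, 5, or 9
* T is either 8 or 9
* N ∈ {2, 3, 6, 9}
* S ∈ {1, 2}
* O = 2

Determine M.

10

O has just one choice, so O = 2. Remove 2 from M, N, S.
S must be 1 (only option left).
R and T share exactly the 2 values {8, 9}; by pigeonhole those values go to them, so strike 8, 9 from M, N, P.
So M = 10.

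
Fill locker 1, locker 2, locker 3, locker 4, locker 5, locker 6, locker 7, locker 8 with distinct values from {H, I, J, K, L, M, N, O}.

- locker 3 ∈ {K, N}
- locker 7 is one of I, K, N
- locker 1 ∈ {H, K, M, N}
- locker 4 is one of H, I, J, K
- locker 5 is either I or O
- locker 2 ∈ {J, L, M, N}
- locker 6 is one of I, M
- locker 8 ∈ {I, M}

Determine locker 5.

The 8 variables draw from only 8 values {H, I, J, K, L, M, N, O}, so each is used; only locker 2 can be L, hence locker 2 = L.
Among the 7 still-open variables, J fits only locker 4 (and all 7 values in {H, I, J, K, M, N, O} must be used), so locker 4 = J.
Among the 6 still-open variables, H fits only locker 1 (and all 6 values in {H, I, K, M, N, O} must be used), so locker 1 = H.
The 5 still-open variables draw from only 5 values {I, K, M, N, O}, so each is used; only locker 5 can be O, hence locker 5 = O.

O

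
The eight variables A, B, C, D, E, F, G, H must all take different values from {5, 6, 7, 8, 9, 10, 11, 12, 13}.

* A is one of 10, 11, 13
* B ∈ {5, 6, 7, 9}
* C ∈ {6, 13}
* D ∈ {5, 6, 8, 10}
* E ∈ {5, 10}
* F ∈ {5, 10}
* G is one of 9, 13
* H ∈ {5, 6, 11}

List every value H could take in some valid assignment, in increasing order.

The 8 variables together cover exactly {5, 6, 7, 8, 9, 10, 11, 13} — 8 values for 8 variables — and 7 appears only in B's list, so B = 7.
The 7 still-open variables draw from only 7 values {5, 6, 8, 9, 10, 11, 13}, so each is used; only D can be 8, hence D = 8.
The 6 still-open variables draw from only 6 values {5, 6, 9, 10, 11, 13}, so each is used; only G can be 9, hence G = 9.
E and F between them cover only {5, 10} — a naked pair. Remove those values from A, H.
No further eliminations apply; H can still be any of 6, 11.

6, 11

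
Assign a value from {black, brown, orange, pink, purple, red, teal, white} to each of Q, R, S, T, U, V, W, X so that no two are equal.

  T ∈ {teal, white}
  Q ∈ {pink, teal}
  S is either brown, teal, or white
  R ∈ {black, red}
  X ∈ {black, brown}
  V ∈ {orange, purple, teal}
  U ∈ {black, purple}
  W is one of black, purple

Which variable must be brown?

X

The 8 variables draw from only 8 values {black, brown, orange, pink, purple, red, teal, white}, so each is used; only V can be orange, hence V = orange.
The 7 still-open variables draw from only 7 values {black, brown, pink, purple, red, teal, white}, so each is used; only Q can be pink, hence Q = pink.
Among the 6 still-open variables, red fits only R (and all 6 values in {black, brown, purple, red, teal, white} must be used), so R = red.
The 2 variables U and W are confined to {black, purple}, which locks those values in; drop them from X.
So brown goes to X.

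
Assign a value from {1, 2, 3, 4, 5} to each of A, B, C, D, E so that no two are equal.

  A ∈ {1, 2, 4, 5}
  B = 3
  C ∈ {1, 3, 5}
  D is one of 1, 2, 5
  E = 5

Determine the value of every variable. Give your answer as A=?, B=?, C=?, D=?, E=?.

A=4, B=3, C=1, D=2, E=5

B has just one choice, so B = 3. Strike 3 from C.
That leaves E = 5. Remove 5 from A, C, D.
C has just one choice, so C = 1. Eliminate 1 elsewhere: A, D.
That leaves D = 2. Remove 2 from A.
That leaves A = 4.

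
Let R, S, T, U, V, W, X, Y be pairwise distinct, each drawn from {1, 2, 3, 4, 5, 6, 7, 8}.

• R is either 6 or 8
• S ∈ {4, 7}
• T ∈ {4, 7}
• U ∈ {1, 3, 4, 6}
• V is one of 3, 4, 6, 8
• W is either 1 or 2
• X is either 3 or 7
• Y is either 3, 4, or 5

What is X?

The 8 variables together cover exactly {1, 2, 3, 4, 5, 6, 7, 8} — 8 values for 8 variables — and 2 appears only in W's list, so W = 2.
The 7 still-open variables draw from only 7 values {1, 3, 4, 5, 6, 7, 8}, so each is used; only U can be 1, hence U = 1.
The 6 still-open variables together cover exactly {3, 4, 5, 6, 7, 8} — 6 values for 6 variables — and 5 appears only in Y's list, so Y = 5.
S and T share exactly the 2 values {4, 7}; by pigeonhole those values go to them, so strike 4, 7 from V, X.
So X = 3.

3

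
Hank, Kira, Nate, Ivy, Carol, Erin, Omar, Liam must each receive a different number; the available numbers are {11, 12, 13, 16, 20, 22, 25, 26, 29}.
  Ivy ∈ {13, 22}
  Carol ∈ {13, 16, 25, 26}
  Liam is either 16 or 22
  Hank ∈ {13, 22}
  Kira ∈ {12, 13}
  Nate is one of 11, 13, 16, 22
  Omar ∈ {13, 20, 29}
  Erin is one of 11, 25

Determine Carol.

Hank and Ivy share exactly the 2 values {13, 22}; by pigeonhole those values go to them, so strike 13, 22 from Kira, Nate, Carol, Omar, Liam.
Kira has just one choice, so Kira = 12.
Liam must be 16 (only option left). So Nate, Carol can't be 16.
That leaves Nate = 11. Eliminate 11 elsewhere: Erin.
Erin must be 25 (only option left). Eliminate 25 elsewhere: Carol.
So Carol = 26.

26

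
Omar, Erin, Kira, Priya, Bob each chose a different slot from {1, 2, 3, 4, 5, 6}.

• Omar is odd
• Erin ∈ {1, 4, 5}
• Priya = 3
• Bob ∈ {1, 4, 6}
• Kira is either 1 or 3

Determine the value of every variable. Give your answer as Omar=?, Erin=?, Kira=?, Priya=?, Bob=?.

Priya's domain is down to {3}, so Priya = 3. Strike 3 from Omar, Kira.
Kira's domain is down to {1}, so Kira = 1. So Omar, Erin, Bob can't be 1.
Omar has just one choice, so Omar = 5. So Erin can't be 5.
Erin's domain is down to {4}, so Erin = 4. Strike 4 from Bob.
Bob has just one choice, so Bob = 6.

Omar=5, Erin=4, Kira=1, Priya=3, Bob=6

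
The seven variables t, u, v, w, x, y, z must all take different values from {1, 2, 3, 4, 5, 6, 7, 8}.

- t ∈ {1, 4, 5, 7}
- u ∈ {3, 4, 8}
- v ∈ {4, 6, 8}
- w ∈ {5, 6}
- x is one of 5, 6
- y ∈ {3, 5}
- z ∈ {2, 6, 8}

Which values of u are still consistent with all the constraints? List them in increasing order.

The 2 variables w and x are confined to {5, 6}, which locks those values in; drop them from t, v, y, z.
y has just one choice, so y = 3. So u can't be 3.
The 2 variables u and v are confined to {4, 8}, which locks those values in; drop them from t, z.
z's domain is down to {2}, so z = 2.
No further eliminations apply; u can still be any of 4, 8.

4, 8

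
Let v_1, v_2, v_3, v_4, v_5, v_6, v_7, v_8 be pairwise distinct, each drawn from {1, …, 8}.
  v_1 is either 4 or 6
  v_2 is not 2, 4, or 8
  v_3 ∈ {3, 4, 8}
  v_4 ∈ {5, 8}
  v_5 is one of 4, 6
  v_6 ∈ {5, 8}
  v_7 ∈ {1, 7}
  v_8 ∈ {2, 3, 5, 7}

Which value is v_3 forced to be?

3

Among the 8 variables, 2 fits only v_8 (and all 8 values in {1, 2, 3, 4, 5, 6, 7, 8} must be used), so v_8 = 2.
v_1 and v_5 share exactly the 2 values {4, 6}; by pigeonhole those values go to them, so strike 4, 6 from v_2, v_3.
v_4 and v_6 between them cover only {5, 8} — a naked pair. Remove those values from v_2, v_3.
So v_3 = 3.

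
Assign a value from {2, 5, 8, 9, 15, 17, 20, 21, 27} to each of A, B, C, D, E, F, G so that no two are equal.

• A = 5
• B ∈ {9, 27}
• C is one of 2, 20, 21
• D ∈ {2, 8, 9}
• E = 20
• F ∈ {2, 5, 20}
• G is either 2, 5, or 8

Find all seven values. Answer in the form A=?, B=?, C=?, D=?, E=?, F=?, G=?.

A's domain is down to {5}, so A = 5. Eliminate 5 elsewhere: F, G.
E has just one choice, so E = 20. So C, F can't be 20.
F's domain is down to {2}, so F = 2. Eliminate 2 elsewhere: C, D, G.
That leaves G = 8. Strike 8 from D.
C has just one choice, so C = 21.
That leaves D = 9. Strike 9 from B.
That leaves B = 27.

A=5, B=27, C=21, D=9, E=20, F=2, G=8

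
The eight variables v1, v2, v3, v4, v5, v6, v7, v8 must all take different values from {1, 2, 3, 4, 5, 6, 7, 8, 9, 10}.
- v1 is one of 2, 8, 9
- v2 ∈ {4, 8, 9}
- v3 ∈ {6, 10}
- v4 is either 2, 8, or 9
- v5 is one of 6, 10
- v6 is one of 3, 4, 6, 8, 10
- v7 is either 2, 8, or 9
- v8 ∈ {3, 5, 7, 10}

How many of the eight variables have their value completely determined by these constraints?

2

The 2 variables v3 and v5 are confined to {6, 10}, which locks those values in; drop them from v6, v8.
v1, v4, v7 share exactly the 3 values {2, 8, 9}; by pigeonhole those values go to them, so strike 2, 8, 9 from v2, v6.
v2's domain is down to {4}, so v2 = 4. So v6 can't be 4.
v6 has just one choice, so v6 = 3. Eliminate 3 elsewhere: v8.
Determined: v2=4, v6=3. The other variables each still have more than one consistent value. That makes 2.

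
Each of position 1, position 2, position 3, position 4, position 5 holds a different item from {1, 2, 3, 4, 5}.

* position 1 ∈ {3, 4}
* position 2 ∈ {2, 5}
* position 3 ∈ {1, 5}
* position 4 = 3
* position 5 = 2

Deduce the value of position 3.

1

position 4 has just one choice, so position 4 = 3. Eliminate 3 elsewhere: position 1.
position 5's domain is down to {2}, so position 5 = 2. Strike 2 from position 2.
position 1's domain is down to {4}, so position 1 = 4.
position 2 has just one choice, so position 2 = 5. Remove 5 from position 3.
So position 3 = 1.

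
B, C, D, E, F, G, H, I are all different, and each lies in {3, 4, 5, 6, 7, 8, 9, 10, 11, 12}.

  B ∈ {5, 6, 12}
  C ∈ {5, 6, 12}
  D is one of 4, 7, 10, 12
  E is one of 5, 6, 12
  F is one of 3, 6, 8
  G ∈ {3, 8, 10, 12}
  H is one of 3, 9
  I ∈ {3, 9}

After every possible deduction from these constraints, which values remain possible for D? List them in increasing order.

The 2 variables H and I are confined to {3, 9}, which locks those values in; drop them from F, G.
The 3 variables B, C, E are confined to {5, 6, 12}, which locks those values in; drop them from D, F, G.
F has just one choice, so F = 8. So G can't be 8.
G's domain is down to {10}, so G = 10. Strike 10 from D.
No further eliminations apply; D can still be any of 4, 7.

4, 7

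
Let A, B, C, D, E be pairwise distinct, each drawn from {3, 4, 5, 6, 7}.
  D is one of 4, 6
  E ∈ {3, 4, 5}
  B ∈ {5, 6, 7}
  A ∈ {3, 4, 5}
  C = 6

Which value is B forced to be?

C has just one choice, so C = 6. Strike 6 from B, D.
That leaves D = 4. So A, E can't be 4.
The 3 still-open variables together cover exactly {3, 5, 7} — 3 values for 3 variables — and 7 appears only in B's list, so B = 7.

7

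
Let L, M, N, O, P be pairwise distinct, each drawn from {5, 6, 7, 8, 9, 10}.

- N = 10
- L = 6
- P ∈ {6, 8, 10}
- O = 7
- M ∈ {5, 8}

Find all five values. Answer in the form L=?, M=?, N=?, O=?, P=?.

L=6, M=5, N=10, O=7, P=8

L has just one choice, so L = 6. Strike 6 from P.
N has just one choice, so N = 10. Strike 10 from P.
O's domain is down to {7}, so O = 7.
That leaves P = 8. Strike 8 from M.
That leaves M = 5.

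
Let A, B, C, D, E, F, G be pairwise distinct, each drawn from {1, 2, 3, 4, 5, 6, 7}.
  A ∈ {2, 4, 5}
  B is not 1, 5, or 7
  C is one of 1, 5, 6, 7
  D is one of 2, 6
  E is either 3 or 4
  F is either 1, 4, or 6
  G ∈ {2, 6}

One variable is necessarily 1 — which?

F

The 7 variables draw from only 7 values {1, 2, 3, 4, 5, 6, 7}, so each is used; only C can be 7, hence C = 7.
The 6 still-open variables draw from only 6 values {1, 2, 3, 4, 5, 6}, so each is used; only F can be 1, hence F = 1.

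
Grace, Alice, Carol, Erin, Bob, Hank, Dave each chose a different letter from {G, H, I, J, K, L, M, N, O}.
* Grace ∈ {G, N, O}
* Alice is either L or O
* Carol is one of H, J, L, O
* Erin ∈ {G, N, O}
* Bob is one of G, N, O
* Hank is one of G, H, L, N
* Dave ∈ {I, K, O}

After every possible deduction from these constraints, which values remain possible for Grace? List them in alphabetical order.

G, N, O

Grace, Erin, Bob between them cover only {G, N, O} — a naked triple. Remove those values from Alice, Carol, Hank, Dave.
Alice must be L (only option left). Strike L from Carol, Hank.
Hank's domain is down to {H}, so Hank = H. So Carol can't be H.
That leaves Carol = J.
No further eliminations apply; Grace can still be any of G, N, O.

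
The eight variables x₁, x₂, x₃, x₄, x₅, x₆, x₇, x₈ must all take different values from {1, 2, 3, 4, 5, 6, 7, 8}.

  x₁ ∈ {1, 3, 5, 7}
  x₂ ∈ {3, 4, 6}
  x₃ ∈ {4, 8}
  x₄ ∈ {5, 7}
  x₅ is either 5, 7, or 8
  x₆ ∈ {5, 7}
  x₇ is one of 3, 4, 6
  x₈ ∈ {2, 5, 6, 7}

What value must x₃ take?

The 8 variables draw from only 8 values {1, 2, 3, 4, 5, 6, 7, 8}, so each is used; only x₁ can be 1, hence x₁ = 1.
The 7 still-open variables draw from only 7 values {2, 3, 4, 5, 6, 7, 8}, so each is used; only x₈ can be 2, hence x₈ = 2.
x₄ and x₆ between them cover only {5, 7} — a naked pair. Remove those values from x₅.
That leaves x₅ = 8. So x₃ can't be 8.
So x₃ = 4.

4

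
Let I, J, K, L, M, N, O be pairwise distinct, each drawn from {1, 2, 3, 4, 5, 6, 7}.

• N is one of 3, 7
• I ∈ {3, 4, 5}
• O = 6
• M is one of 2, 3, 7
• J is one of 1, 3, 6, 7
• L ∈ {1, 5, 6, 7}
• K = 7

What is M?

K's domain is down to {7}, so K = 7. Remove 7 from J, L, M, N.
That leaves N = 3. So I, J, M can't be 3.
So M = 2.

2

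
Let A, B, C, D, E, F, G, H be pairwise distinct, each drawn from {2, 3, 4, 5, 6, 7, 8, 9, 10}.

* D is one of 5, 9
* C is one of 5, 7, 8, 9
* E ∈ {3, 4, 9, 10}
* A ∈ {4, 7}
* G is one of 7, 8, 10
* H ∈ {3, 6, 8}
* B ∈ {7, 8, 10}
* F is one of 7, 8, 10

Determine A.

The 8 variables draw from only 8 values {3, 4, 5, 6, 7, 8, 9, 10}, so each is used; only H can be 6, hence H = 6.
Among the 7 still-open variables, 3 fits only E (and all 7 values in {3, 4, 5, 7, 8, 9, 10} must be used), so E = 3.
The 6 still-open variables draw from only 6 values {4, 5, 7, 8, 9, 10}, so each is used; only A can be 4, hence A = 4.

4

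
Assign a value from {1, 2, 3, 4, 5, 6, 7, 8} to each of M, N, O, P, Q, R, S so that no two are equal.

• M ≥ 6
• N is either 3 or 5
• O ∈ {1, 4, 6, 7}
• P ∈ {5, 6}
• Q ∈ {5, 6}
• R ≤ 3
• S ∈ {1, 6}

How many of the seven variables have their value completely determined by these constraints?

3

The 2 variables P and Q are confined to {5, 6}, which locks those values in; drop them from M, N, O, S.
N has just one choice, so N = 3. Remove 3 from R.
S must be 1 (only option left). Eliminate 1 elsewhere: O, R.
That leaves R = 2.
Determined: N=3, R=2, S=1. The other variables each still have more than one consistent value. That makes 3.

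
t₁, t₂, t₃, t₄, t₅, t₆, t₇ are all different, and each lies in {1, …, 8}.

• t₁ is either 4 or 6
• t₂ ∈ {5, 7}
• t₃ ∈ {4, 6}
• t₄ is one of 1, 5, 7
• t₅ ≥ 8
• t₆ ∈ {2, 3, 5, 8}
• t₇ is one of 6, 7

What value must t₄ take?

1

t₅ must be 8 (only option left). So t₆ can't be 8.
t₁ and t₃ share exactly the 2 values {4, 6}; by pigeonhole those values go to them, so strike 4, 6 from t₇.
That leaves t₇ = 7. Remove 7 from t₂, t₄.
t₂'s domain is down to {5}, so t₂ = 5. Eliminate 5 elsewhere: t₄, t₆.
So t₄ = 1.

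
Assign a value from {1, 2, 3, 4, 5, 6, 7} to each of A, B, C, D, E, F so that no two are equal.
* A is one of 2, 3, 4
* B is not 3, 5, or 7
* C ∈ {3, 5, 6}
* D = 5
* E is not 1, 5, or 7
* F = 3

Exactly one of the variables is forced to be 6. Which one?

D must be 5 (only option left). Remove 5 from C.
F's domain is down to {3}, so F = 3. Strike 3 from A, C, E.
So 6 goes to C.

C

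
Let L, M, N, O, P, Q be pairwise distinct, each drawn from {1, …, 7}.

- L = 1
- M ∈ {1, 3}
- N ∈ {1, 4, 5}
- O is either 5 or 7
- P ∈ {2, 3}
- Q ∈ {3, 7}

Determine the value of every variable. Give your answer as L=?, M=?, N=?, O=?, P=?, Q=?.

L must be 1 (only option left). Eliminate 1 elsewhere: M, N.
M has just one choice, so M = 3. Remove 3 from P, Q.
P's domain is down to {2}, so P = 2.
Q has just one choice, so Q = 7. Strike 7 from O.
O's domain is down to {5}, so O = 5. So N can't be 5.
N must be 4 (only option left).

L=1, M=3, N=4, O=5, P=2, Q=7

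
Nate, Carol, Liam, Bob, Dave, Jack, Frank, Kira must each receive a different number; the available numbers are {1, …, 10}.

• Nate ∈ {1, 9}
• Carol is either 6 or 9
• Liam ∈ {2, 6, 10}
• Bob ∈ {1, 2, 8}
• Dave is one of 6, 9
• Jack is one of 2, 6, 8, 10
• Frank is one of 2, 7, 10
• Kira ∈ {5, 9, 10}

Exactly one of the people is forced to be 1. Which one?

Nate

The 8 variables together cover exactly {1, 2, 5, 6, 7, 8, 9, 10} — 8 values for 8 variables — and 5 appears only in Kira's list, so Kira = 5.
The 7 still-open variables together cover exactly {1, 2, 6, 7, 8, 9, 10} — 7 values for 7 variables — and 7 appears only in Frank's list, so Frank = 7.
Carol and Dave share exactly the 2 values {6, 9}; by pigeonhole those values go to them, so strike 6, 9 from Nate, Liam, Jack.
So 1 goes to Nate.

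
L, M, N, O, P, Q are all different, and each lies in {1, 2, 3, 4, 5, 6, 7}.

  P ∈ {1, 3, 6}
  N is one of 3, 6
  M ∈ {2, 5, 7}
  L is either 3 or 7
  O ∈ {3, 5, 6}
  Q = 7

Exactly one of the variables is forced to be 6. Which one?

N

Q's domain is down to {7}, so Q = 7. So L, M can't be 7.
L's domain is down to {3}, so L = 3. Eliminate 3 elsewhere: N, O, P.
So 6 goes to N.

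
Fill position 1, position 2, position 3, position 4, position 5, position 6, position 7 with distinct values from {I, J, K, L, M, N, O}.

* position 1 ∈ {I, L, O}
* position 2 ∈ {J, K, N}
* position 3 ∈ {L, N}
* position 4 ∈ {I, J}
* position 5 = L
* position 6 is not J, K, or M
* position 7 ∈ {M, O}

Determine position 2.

K

position 5's domain is down to {L}, so position 5 = L. Remove L from position 1, position 3, position 6.
position 3 has just one choice, so position 3 = N. Remove N from position 2, position 6.
Among the 5 still-open variables, K fits only position 2 (and all 5 values in {I, J, K, M, O} must be used), so position 2 = K.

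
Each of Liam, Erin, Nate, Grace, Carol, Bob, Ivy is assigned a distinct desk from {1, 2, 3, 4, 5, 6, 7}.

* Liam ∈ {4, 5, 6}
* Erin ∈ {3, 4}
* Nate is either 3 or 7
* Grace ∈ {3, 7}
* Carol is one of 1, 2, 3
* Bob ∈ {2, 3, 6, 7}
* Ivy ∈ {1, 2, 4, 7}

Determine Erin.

The 7 variables together cover exactly {1, 2, 3, 4, 5, 6, 7} — 7 values for 7 variables — and 5 appears only in Liam's list, so Liam = 5.
Among the 6 still-open variables, 6 fits only Bob (and all 6 values in {1, 2, 3, 4, 6, 7} must be used), so Bob = 6.
Nate and Grace share exactly the 2 values {3, 7}; by pigeonhole those values go to them, so strike 3, 7 from Erin, Carol, Ivy.
So Erin = 4.

4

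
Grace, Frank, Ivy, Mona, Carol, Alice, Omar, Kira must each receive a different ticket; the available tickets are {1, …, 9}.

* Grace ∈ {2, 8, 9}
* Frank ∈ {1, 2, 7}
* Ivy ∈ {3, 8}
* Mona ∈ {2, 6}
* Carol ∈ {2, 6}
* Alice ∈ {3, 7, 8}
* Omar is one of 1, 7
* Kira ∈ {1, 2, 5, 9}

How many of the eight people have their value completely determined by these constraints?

2

Among the 8 variables, 5 fits only Kira (and all 8 values in {1, 2, 3, 5, 6, 7, 8, 9} must be used), so Kira = 5.
Among the 7 still-open variables, 9 fits only Grace (and all 7 values in {1, 2, 3, 6, 7, 8, 9} must be used), so Grace = 9.
Mona and Carol share exactly the 2 values {2, 6}; by pigeonhole those values go to them, so strike 2, 6 from Frank.
Frank and Omar between them cover only {1, 7} — a naked pair. Remove those values from Alice.
Determined: Grace=9, Kira=5. The other people each still have more than one consistent value. That makes 2.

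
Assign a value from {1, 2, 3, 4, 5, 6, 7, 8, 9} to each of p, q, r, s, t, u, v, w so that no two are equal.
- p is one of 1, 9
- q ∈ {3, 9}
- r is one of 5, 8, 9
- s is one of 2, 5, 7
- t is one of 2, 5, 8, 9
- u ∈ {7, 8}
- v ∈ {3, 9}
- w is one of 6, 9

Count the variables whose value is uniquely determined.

The 8 variables together cover exactly {1, 2, 3, 5, 6, 7, 8, 9} — 8 values for 8 variables — and 1 appears only in p's list, so p = 1.
The 7 still-open variables together cover exactly {2, 3, 5, 6, 7, 8, 9} — 7 values for 7 variables — and 6 appears only in w's list, so w = 6.
The 2 variables q and v are confined to {3, 9}, which locks those values in; drop them from r, t.
Determined: p=1, w=6. The other variables each still have more than one consistent value. That makes 2.

2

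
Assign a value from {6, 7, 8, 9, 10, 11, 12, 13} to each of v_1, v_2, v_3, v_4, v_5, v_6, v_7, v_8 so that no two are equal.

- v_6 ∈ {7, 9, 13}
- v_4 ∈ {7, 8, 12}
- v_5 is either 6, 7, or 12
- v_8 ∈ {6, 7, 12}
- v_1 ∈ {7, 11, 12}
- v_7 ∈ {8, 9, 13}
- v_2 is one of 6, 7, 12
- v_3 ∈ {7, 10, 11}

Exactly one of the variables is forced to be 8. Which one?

The 8 variables together cover exactly {6, 7, 8, 9, 10, 11, 12, 13} — 8 values for 8 variables — and 10 appears only in v_3's list, so v_3 = 10.
The 7 still-open variables draw from only 7 values {6, 7, 8, 9, 11, 12, 13}, so each is used; only v_1 can be 11, hence v_1 = 11.
v_2, v_5, v_8 between them cover only {6, 7, 12} — a naked triple. Remove those values from v_4, v_6.
So 8 goes to v_4.

v_4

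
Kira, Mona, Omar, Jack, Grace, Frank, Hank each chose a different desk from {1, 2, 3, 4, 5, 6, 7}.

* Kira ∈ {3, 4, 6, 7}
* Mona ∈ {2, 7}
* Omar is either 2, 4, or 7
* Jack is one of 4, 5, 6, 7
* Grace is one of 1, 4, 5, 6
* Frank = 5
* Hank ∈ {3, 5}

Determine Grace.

1

Frank must be 5 (only option left). So Jack, Grace, Hank can't be 5.
That leaves Hank = 3. Remove 3 from Kira.
The 5 still-open variables together cover exactly {1, 2, 4, 6, 7} — 5 values for 5 variables — and 1 appears only in Grace's list, so Grace = 1.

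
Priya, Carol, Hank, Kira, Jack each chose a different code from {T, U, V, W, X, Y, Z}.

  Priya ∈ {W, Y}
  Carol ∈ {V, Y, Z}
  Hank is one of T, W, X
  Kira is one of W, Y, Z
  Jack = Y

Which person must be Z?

Kira

Jack's domain is down to {Y}, so Jack = Y. Remove Y from Priya, Carol, Kira.
That leaves Priya = W. So Hank, Kira can't be W.
So Z goes to Kira.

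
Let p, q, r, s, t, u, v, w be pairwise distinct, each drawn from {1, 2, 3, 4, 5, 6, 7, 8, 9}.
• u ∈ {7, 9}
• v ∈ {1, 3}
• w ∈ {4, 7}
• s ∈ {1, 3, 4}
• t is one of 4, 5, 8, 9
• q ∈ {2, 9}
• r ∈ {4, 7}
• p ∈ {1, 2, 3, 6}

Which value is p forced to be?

6

r and w share exactly the 2 values {4, 7}; by pigeonhole those values go to them, so strike 4, 7 from s, t, u.
u has just one choice, so u = 9. Eliminate 9 elsewhere: q, t.
q's domain is down to {2}, so q = 2. Remove 2 from p.
s and v between them cover only {1, 3} — a naked pair. Remove those values from p.
So p = 6.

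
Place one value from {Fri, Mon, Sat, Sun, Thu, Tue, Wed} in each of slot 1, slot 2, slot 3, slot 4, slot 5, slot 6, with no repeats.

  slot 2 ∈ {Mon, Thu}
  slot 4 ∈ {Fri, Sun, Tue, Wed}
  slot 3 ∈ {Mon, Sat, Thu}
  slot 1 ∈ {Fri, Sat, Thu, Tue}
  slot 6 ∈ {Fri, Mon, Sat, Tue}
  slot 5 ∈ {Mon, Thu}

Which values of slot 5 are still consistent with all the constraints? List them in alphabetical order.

slot 2 and slot 5 share exactly the 2 values {Mon, Thu}; by pigeonhole those values go to them, so strike Mon, Thu from slot 1, slot 3, slot 6.
That leaves slot 3 = Sat. Remove Sat from slot 1, slot 6.
slot 1 and slot 6 share exactly the 2 values {Fri, Tue}; by pigeonhole those values go to them, so strike Fri, Tue from slot 4.
No further eliminations apply; slot 5 can still be any of Mon, Thu.

Mon, Thu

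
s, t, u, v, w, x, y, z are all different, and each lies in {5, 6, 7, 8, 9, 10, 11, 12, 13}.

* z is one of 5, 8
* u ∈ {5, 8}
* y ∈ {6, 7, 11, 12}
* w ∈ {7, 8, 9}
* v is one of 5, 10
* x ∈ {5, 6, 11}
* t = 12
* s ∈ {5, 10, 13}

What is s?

t must be 12 (only option left). Strike 12 from y.
u and z between them cover only {5, 8} — a naked pair. Remove those values from s, v, w, x.
v's domain is down to {10}, so v = 10. So s can't be 10.
So s = 13.

13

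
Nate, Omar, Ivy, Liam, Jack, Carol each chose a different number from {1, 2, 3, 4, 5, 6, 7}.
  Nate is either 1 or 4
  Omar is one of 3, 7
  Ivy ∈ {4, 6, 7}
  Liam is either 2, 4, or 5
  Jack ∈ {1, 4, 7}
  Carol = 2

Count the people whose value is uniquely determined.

1

Carol must be 2 (only option left). Strike 2 from Liam.
Determined: Carol=2. The other people each still have more than one consistent value. That makes 1.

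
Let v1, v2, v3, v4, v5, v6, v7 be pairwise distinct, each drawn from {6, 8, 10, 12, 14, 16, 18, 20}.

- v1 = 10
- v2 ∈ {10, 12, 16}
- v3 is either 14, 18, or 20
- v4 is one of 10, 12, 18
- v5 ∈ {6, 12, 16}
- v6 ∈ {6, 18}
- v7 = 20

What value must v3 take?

v1 must be 10 (only option left). Strike 10 from v2, v4.
v7 has just one choice, so v7 = 20. Strike 20 from v3.
The 5 still-open variables draw from only 5 values {6, 12, 14, 16, 18}, so each is used; only v3 can be 14, hence v3 = 14.

14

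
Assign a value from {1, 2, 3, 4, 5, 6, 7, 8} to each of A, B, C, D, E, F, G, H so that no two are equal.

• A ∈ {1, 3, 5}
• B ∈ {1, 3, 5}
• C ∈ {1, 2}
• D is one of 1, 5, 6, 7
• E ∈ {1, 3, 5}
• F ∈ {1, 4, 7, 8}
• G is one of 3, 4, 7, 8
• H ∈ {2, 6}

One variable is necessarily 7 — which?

D

A, B, E share exactly the 3 values {1, 3, 5}; by pigeonhole those values go to them, so strike 1, 3, 5 from C, D, F, G.
C has just one choice, so C = 2. Eliminate 2 elsewhere: H.
H must be 6 (only option left). So D can't be 6.
So 7 goes to D.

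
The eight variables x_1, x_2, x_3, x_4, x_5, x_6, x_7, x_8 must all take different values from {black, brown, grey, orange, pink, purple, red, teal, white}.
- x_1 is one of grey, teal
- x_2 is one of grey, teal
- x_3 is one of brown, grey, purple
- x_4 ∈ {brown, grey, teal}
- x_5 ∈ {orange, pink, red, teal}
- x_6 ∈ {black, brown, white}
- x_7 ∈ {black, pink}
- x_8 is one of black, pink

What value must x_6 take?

white

The 2 variables x_1 and x_2 are confined to {grey, teal}, which locks those values in; drop them from x_3, x_4, x_5.
x_4's domain is down to {brown}, so x_4 = brown. Remove brown from x_3, x_6.
x_3's domain is down to {purple}, so x_3 = purple.
x_7 and x_8 share exactly the 2 values {black, pink}; by pigeonhole those values go to them, so strike black, pink from x_5, x_6.
So x_6 = white.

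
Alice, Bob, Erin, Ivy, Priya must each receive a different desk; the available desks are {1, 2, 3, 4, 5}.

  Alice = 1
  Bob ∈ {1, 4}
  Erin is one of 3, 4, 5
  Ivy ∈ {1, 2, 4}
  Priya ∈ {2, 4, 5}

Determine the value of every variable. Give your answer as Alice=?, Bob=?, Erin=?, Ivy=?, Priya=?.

Alice must be 1 (only option left). So Bob, Ivy can't be 1.
Bob's domain is down to {4}, so Bob = 4. Eliminate 4 elsewhere: Erin, Ivy, Priya.
That leaves Ivy = 2. So Priya can't be 2.
Priya must be 5 (only option left). So Erin can't be 5.
Erin's domain is down to {3}, so Erin = 3.

Alice=1, Bob=4, Erin=3, Ivy=2, Priya=5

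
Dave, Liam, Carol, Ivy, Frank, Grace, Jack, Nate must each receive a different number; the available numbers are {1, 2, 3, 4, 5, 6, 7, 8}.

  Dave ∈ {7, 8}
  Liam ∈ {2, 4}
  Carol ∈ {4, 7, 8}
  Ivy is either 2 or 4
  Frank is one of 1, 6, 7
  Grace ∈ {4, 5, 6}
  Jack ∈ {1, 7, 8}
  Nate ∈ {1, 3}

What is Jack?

1

Among the 8 variables, 3 fits only Nate (and all 8 values in {1, 2, 3, 4, 5, 6, 7, 8} must be used), so Nate = 3.
Among the 7 still-open variables, 5 fits only Grace (and all 7 values in {1, 2, 4, 5, 6, 7, 8} must be used), so Grace = 5.
The 6 still-open variables draw from only 6 values {1, 2, 4, 6, 7, 8}, so each is used; only Frank can be 6, hence Frank = 6.
The 5 still-open variables draw from only 5 values {1, 2, 4, 7, 8}, so each is used; only Jack can be 1, hence Jack = 1.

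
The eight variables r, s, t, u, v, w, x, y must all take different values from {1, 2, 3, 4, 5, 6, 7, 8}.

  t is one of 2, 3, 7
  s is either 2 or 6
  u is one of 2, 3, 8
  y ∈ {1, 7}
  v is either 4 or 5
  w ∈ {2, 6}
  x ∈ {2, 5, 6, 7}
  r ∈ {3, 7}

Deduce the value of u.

The 8 variables draw from only 8 values {1, 2, 3, 4, 5, 6, 7, 8}, so each is used; only y can be 1, hence y = 1.
The 7 still-open variables together cover exactly {2, 3, 4, 5, 6, 7, 8} — 7 values for 7 variables — and 4 appears only in v's list, so v = 4.
The 6 still-open variables together cover exactly {2, 3, 5, 6, 7, 8} — 6 values for 6 variables — and 5 appears only in x's list, so x = 5.
The 5 still-open variables together cover exactly {2, 3, 6, 7, 8} — 5 values for 5 variables — and 8 appears only in u's list, so u = 8.

8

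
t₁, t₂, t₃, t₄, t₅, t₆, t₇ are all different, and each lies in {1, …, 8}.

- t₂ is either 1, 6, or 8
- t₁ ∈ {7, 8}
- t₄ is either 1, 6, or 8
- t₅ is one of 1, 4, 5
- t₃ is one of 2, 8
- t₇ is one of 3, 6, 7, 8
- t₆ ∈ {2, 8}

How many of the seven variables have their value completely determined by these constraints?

2

t₃ and t₆ share exactly the 2 values {2, 8}; by pigeonhole those values go to them, so strike 2, 8 from t₁, t₂, t₄, t₇.
t₁ has just one choice, so t₁ = 7. Strike 7 from t₇.
t₂ and t₄ share exactly the 2 values {1, 6}; by pigeonhole those values go to them, so strike 1, 6 from t₅, t₇.
That leaves t₇ = 3.
Determined: t₁=7, t₇=3. The other variables each still have more than one consistent value. That makes 2.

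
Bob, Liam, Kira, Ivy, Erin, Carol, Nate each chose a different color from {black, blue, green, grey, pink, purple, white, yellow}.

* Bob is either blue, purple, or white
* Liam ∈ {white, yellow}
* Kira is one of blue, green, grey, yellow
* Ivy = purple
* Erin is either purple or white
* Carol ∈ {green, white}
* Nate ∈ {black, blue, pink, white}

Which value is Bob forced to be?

blue

Ivy has just one choice, so Ivy = purple. Strike purple from Bob, Erin.
Erin's domain is down to {white}, so Erin = white. Eliminate white elsewhere: Bob, Liam, Carol, Nate.
So Bob = blue.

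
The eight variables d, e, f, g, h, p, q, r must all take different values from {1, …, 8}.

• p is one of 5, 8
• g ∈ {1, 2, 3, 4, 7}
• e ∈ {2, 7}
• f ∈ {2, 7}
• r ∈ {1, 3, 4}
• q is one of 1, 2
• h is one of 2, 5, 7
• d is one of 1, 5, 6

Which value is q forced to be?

The 8 variables together cover exactly {1, 2, 3, 4, 5, 6, 7, 8} — 8 values for 8 variables — and 6 appears only in d's list, so d = 6.
The 7 still-open variables draw from only 7 values {1, 2, 3, 4, 5, 7, 8}, so each is used; only p can be 8, hence p = 8.
Among the 6 still-open variables, 5 fits only h (and all 6 values in {1, 2, 3, 4, 5, 7} must be used), so h = 5.
The 2 variables e and f are confined to {2, 7}, which locks those values in; drop them from g, q.
So q = 1.

1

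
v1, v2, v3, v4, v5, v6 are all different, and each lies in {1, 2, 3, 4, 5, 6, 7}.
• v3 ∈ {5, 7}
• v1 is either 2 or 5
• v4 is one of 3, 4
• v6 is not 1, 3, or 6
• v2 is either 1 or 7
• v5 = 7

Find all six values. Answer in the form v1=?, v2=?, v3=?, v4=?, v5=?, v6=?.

v5 must be 7 (only option left). So v2, v3, v6 can't be 7.
v2's domain is down to {1}, so v2 = 1.
v3 must be 5 (only option left). Remove 5 from v1, v6.
v1 must be 2 (only option left). Remove 2 from v6.
v6's domain is down to {4}, so v6 = 4. Eliminate 4 elsewhere: v4.
That leaves v4 = 3.

v1=2, v2=1, v3=5, v4=3, v5=7, v6=4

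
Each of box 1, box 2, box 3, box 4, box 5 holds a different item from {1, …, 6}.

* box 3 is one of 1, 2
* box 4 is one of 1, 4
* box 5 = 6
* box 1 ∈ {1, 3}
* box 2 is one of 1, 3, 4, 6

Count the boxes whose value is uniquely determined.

box 5's domain is down to {6}, so box 5 = 6. Strike 6 from box 2.
Among the 4 still-open variables, 2 fits only box 3 (and all 4 values in {1, 2, 3, 4} must be used), so box 3 = 2.
Determined: box 3=2, box 5=6. The other boxes each still have more than one consistent value. That makes 2.

2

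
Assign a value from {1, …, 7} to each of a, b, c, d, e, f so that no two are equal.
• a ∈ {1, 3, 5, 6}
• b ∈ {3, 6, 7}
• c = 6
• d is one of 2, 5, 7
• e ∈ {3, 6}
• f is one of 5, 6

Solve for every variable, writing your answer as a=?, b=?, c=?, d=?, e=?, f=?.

a=1, b=7, c=6, d=2, e=3, f=5

c has just one choice, so c = 6. Strike 6 from a, b, e, f.
e's domain is down to {3}, so e = 3. Eliminate 3 elsewhere: a, b.
That leaves f = 5. So a, d can't be 5.
a's domain is down to {1}, so a = 1.
b has just one choice, so b = 7. So d can't be 7.
d's domain is down to {2}, so d = 2.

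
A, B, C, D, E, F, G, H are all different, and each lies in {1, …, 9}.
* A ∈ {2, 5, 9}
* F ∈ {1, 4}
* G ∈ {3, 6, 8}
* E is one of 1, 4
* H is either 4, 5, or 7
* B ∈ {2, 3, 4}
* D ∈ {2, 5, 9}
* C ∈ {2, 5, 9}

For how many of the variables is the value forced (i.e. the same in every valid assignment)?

E and F share exactly the 2 values {1, 4}; by pigeonhole those values go to them, so strike 1, 4 from B, H.
The 3 variables A, C, D are confined to {2, 5, 9}, which locks those values in; drop them from B, H.
That leaves B = 3. Strike 3 from G.
That leaves H = 7.
Determined: B=3, H=7. The other variables each still have more than one consistent value. That makes 2.

2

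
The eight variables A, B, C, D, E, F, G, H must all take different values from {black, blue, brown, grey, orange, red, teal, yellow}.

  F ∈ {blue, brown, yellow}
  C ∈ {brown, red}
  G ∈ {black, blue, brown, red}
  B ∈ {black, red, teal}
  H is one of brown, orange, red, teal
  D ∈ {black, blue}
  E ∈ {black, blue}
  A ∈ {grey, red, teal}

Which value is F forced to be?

yellow

The 8 variables draw from only 8 values {black, blue, brown, grey, orange, red, teal, yellow}, so each is used; only A can be grey, hence A = grey.
Among the 7 still-open variables, orange fits only H (and all 7 values in {black, blue, brown, orange, red, teal, yellow} must be used), so H = orange.
The 6 still-open variables draw from only 6 values {black, blue, brown, red, teal, yellow}, so each is used; only B can be teal, hence B = teal.
The 5 still-open variables together cover exactly {black, blue, brown, red, yellow} — 5 values for 5 variables — and yellow appears only in F's list, so F = yellow.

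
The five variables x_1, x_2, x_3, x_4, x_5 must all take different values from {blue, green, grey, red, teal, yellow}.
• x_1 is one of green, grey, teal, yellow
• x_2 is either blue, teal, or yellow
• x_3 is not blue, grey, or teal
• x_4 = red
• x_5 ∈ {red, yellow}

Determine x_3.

green

x_4's domain is down to {red}, so x_4 = red. Remove red from x_3, x_5.
x_5 must be yellow (only option left). Remove yellow from x_1, x_2, x_3.
So x_3 = green.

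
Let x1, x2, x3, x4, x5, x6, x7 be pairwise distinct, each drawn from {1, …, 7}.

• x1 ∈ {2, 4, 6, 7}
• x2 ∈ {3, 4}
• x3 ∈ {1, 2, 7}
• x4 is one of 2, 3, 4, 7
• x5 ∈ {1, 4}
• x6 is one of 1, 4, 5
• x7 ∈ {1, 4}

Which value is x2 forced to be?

3

The 7 variables together cover exactly {1, 2, 3, 4, 5, 6, 7} — 7 values for 7 variables — and 5 appears only in x6's list, so x6 = 5.
The 6 still-open variables together cover exactly {1, 2, 3, 4, 6, 7} — 6 values for 6 variables — and 6 appears only in x1's list, so x1 = 6.
x5 and x7 between them cover only {1, 4} — a naked pair. Remove those values from x2, x3, x4.
So x2 = 3.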